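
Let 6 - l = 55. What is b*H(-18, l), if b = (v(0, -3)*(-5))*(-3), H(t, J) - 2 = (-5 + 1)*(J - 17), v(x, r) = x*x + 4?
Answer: 15960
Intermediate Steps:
l = -49 (l = 6 - 1*55 = 6 - 55 = -49)
v(x, r) = 4 + x² (v(x, r) = x² + 4 = 4 + x²)
H(t, J) = 70 - 4*J (H(t, J) = 2 + (-5 + 1)*(J - 17) = 2 - 4*(-17 + J) = 2 + (68 - 4*J) = 70 - 4*J)
b = 60 (b = ((4 + 0²)*(-5))*(-3) = ((4 + 0)*(-5))*(-3) = (4*(-5))*(-3) = -20*(-3) = 60)
b*H(-18, l) = 60*(70 - 4*(-49)) = 60*(70 + 196) = 60*266 = 15960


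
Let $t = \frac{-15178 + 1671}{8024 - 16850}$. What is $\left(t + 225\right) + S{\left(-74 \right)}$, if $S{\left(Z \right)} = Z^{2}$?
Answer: $\frac{50330533}{8826} \approx 5702.5$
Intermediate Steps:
$t = \frac{13507}{8826}$ ($t = - \frac{13507}{-8826} = \left(-13507\right) \left(- \frac{1}{8826}\right) = \frac{13507}{8826} \approx 1.5304$)
$\left(t + 225\right) + S{\left(-74 \right)} = \left(\frac{13507}{8826} + 225\right) + \left(-74\right)^{2} = \frac{1999357}{8826} + 5476 = \frac{50330533}{8826}$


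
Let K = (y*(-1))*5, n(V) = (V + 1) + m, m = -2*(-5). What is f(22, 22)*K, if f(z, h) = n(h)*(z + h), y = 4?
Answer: -29040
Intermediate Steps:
m = 10
n(V) = 11 + V (n(V) = (V + 1) + 10 = (1 + V) + 10 = 11 + V)
f(z, h) = (11 + h)*(h + z) (f(z, h) = (11 + h)*(z + h) = (11 + h)*(h + z))
K = -20 (K = (4*(-1))*5 = -4*5 = -20)
f(22, 22)*K = ((11 + 22)*(22 + 22))*(-20) = (33*44)*(-20) = 1452*(-20) = -29040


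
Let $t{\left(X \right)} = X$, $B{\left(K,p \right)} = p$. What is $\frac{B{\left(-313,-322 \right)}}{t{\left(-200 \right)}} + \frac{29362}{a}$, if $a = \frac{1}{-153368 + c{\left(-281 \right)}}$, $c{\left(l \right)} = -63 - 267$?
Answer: $- \frac{451288067439}{100} \approx -4.5129 \cdot 10^{9}$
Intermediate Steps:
$c{\left(l \right)} = -330$
$a = - \frac{1}{153698}$ ($a = \frac{1}{-153368 - 330} = \frac{1}{-153698} = - \frac{1}{153698} \approx -6.5063 \cdot 10^{-6}$)
$\frac{B{\left(-313,-322 \right)}}{t{\left(-200 \right)}} + \frac{29362}{a} = - \frac{322}{-200} + \frac{29362}{- \frac{1}{153698}} = \left(-322\right) \left(- \frac{1}{200}\right) + 29362 \left(-153698\right) = \frac{161}{100} - 4512880676 = - \frac{451288067439}{100}$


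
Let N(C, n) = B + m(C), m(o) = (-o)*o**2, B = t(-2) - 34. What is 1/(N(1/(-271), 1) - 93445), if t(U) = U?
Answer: -19902511/1860506630790 ≈ -1.0697e-5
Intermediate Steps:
B = -36 (B = -2 - 34 = -36)
m(o) = -o**3
N(C, n) = -36 - C**3
1/(N(1/(-271), 1) - 93445) = 1/((-36 - (1/(-271))**3) - 93445) = 1/((-36 - (-1/271)**3) - 93445) = 1/((-36 - 1*(-1/19902511)) - 93445) = 1/((-36 + 1/19902511) - 93445) = 1/(-716490395/19902511 - 93445) = 1/(-1860506630790/19902511) = -19902511/1860506630790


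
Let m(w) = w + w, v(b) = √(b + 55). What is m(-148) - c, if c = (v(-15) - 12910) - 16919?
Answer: 29533 - 2*√10 ≈ 29527.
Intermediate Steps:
v(b) = √(55 + b)
m(w) = 2*w
c = -29829 + 2*√10 (c = (√(55 - 15) - 12910) - 16919 = (√40 - 12910) - 16919 = (2*√10 - 12910) - 16919 = (-12910 + 2*√10) - 16919 = -29829 + 2*√10 ≈ -29823.)
m(-148) - c = 2*(-148) - (-29829 + 2*√10) = -296 + (29829 - 2*√10) = 29533 - 2*√10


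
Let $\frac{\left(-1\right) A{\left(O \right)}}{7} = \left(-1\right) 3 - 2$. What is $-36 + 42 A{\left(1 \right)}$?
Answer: $1434$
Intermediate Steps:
$A{\left(O \right)} = 35$ ($A{\left(O \right)} = - 7 \left(\left(-1\right) 3 - 2\right) = - 7 \left(-3 - 2\right) = \left(-7\right) \left(-5\right) = 35$)
$-36 + 42 A{\left(1 \right)} = -36 + 42 \cdot 35 = -36 + 1470 = 1434$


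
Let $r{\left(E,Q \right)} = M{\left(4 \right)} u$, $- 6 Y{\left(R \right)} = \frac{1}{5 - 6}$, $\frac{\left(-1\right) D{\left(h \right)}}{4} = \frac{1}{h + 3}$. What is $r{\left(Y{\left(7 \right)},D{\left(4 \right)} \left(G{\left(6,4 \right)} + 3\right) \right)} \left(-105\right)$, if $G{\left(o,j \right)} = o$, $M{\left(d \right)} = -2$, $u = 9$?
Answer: $1890$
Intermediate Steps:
$D{\left(h \right)} = - \frac{4}{3 + h}$ ($D{\left(h \right)} = - \frac{4}{h + 3} = - \frac{4}{3 + h}$)
$Y{\left(R \right)} = \frac{1}{6}$ ($Y{\left(R \right)} = - \frac{1}{6 \left(5 - 6\right)} = - \frac{1}{6 \left(-1\right)} = \left(- \frac{1}{6}\right) \left(-1\right) = \frac{1}{6}$)
$r{\left(E,Q \right)} = -18$ ($r{\left(E,Q \right)} = \left(-2\right) 9 = -18$)
$r{\left(Y{\left(7 \right)},D{\left(4 \right)} \left(G{\left(6,4 \right)} + 3\right) \right)} \left(-105\right) = \left(-18\right) \left(-105\right) = 1890$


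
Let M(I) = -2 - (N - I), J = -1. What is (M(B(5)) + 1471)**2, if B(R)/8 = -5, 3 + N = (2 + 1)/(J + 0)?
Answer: 2059225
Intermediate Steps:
N = -6 (N = -3 + (2 + 1)/(-1 + 0) = -3 + 3/(-1) = -3 + 3*(-1) = -3 - 3 = -6)
B(R) = -40 (B(R) = 8*(-5) = -40)
M(I) = 4 + I (M(I) = -2 - (-6 - I) = -2 + (6 + I) = 4 + I)
(M(B(5)) + 1471)**2 = ((4 - 40) + 1471)**2 = (-36 + 1471)**2 = 1435**2 = 2059225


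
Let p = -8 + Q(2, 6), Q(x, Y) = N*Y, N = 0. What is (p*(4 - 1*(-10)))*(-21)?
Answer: 2352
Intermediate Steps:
Q(x, Y) = 0 (Q(x, Y) = 0*Y = 0)
p = -8 (p = -8 + 0 = -8)
(p*(4 - 1*(-10)))*(-21) = -8*(4 - 1*(-10))*(-21) = -8*(4 + 10)*(-21) = -8*14*(-21) = -112*(-21) = 2352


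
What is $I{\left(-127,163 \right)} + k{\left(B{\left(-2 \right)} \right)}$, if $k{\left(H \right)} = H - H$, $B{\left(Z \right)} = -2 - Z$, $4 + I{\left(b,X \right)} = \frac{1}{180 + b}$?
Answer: $- \frac{211}{53} \approx -3.9811$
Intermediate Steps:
$I{\left(b,X \right)} = -4 + \frac{1}{180 + b}$
$k{\left(H \right)} = 0$
$I{\left(-127,163 \right)} + k{\left(B{\left(-2 \right)} \right)} = \frac{-719 - -508}{180 - 127} + 0 = \frac{-719 + 508}{53} + 0 = \frac{1}{53} \left(-211\right) + 0 = - \frac{211}{53} + 0 = - \frac{211}{53}$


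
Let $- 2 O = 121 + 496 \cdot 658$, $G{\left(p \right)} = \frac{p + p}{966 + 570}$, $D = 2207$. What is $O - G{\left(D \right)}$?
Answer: $- \frac{125373983}{768} \approx -1.6325 \cdot 10^{5}$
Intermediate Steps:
$G{\left(p \right)} = \frac{p}{768}$ ($G{\left(p \right)} = \frac{2 p}{1536} = 2 p \frac{1}{1536} = \frac{p}{768}$)
$O = - \frac{326489}{2}$ ($O = - \frac{121 + 496 \cdot 658}{2} = - \frac{121 + 326368}{2} = \left(- \frac{1}{2}\right) 326489 = - \frac{326489}{2} \approx -1.6324 \cdot 10^{5}$)
$O - G{\left(D \right)} = - \frac{326489}{2} - \frac{1}{768} \cdot 2207 = - \frac{326489}{2} - \frac{2207}{768} = - \frac{125373983}{768}$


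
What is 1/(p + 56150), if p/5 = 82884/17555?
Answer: 3511/197225534 ≈ 1.7802e-5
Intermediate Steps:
p = 82884/3511 (p = 5*(82884/17555) = 82884/3511 ≈ 23.607)
1/(p + 56150) = 1/(82884/3511 + 56150) = 1/(197225534/3511) = 3511/197225534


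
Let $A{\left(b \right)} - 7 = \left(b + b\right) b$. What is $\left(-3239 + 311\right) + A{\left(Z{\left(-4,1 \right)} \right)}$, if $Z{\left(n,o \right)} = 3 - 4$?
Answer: $-2919$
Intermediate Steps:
$Z{\left(n,o \right)} = -1$
$A{\left(b \right)} = 7 + 2 b^{2}$ ($A{\left(b \right)} = 7 + \left(b + b\right) b = 7 + 2 b b = 7 + 2 b^{2}$)
$\left(-3239 + 311\right) + A{\left(Z{\left(-4,1 \right)} \right)} = \left(-3239 + 311\right) + \left(7 + 2 \left(-1\right)^{2}\right) = -2928 + \left(7 + 2 \cdot 1\right) = -2928 + \left(7 + 2\right) = -2928 + 9 = -2919$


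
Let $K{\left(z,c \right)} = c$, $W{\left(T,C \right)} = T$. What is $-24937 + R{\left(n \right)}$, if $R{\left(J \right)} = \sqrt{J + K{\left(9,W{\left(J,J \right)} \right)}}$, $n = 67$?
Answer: $-24937 + \sqrt{134} \approx -24925.0$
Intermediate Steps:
$R{\left(J \right)} = \sqrt{2} \sqrt{J}$ ($R{\left(J \right)} = \sqrt{J + J} = \sqrt{2 J} = \sqrt{2} \sqrt{J}$)
$-24937 + R{\left(n \right)} = -24937 + \sqrt{2} \sqrt{67} = -24937 + \sqrt{134}$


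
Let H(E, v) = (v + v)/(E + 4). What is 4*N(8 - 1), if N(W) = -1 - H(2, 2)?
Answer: -20/3 ≈ -6.6667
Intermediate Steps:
H(E, v) = 2*v/(4 + E) (H(E, v) = (2*v)/(4 + E) = 2*v/(4 + E))
N(W) = -5/3 (N(W) = -1 - 2*2/(4 + 2) = -1 - 2*2/6 = -1 - 1*⅔ = -1 - ⅔ = -5/3)
4*N(8 - 1) = 4*(-5/3) = -20/3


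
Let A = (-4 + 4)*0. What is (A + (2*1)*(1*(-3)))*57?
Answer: -342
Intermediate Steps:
A = 0 (A = 0*0 = 0)
(A + (2*1)*(1*(-3)))*57 = (0 + (2*1)*(1*(-3)))*57 = (0 + 2*(-3))*57 = (0 - 6)*57 = -6*57 = -342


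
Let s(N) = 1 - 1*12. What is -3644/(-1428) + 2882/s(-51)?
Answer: -92623/357 ≈ -259.45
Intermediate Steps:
s(N) = -11 (s(N) = 1 - 12 = -11)
-3644/(-1428) + 2882/s(-51) = -3644/(-1428) + 2882/(-11) = -3644*(-1/1428) + 2882*(-1/11) = 911/357 - 262 = -92623/357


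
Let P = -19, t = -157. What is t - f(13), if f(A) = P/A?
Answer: -2022/13 ≈ -155.54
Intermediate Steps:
f(A) = -19/A
t - f(13) = -157 - (-19)/13 = -157 - 1*(-19/13) = -157 + 19/13 = -2022/13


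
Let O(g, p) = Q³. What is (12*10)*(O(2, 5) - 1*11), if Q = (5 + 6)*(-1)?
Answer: -161040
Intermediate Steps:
Q = -11 (Q = 11*(-1) = -11)
O(g, p) = -1331 (O(g, p) = (-11)³ = -1331)
(12*10)*(O(2, 5) - 1*11) = (12*10)*(-1331 - 1*11) = 120*(-1331 - 11) = 120*(-1342) = -161040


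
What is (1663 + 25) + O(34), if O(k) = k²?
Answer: 2844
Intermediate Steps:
(1663 + 25) + O(34) = (1663 + 25) + 34² = 1688 + 1156 = 2844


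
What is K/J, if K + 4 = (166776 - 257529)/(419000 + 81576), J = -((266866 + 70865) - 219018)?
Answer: 2093057/59424878688 ≈ 3.5222e-5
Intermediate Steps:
J = -118713 (J = -(337731 - 219018) = -1*118713 = -118713)
K = -2093057/500576 (K = -4 + (166776 - 257529)/(419000 + 81576) = -4 - 90753/500576 = -2093057/500576 ≈ -4.1813)
K/J = -2093057/500576/(-118713) = -2093057/500576*(-1/118713) = 2093057/59424878688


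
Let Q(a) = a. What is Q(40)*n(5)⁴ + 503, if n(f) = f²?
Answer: 15625503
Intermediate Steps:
Q(40)*n(5)⁴ + 503 = 40*(5²)⁴ + 503 = 40*25⁴ + 503 = 40*390625 + 503 = 15625000 + 503 = 15625503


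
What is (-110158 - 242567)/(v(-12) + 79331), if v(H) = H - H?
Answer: -352725/79331 ≈ -4.4462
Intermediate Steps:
v(H) = 0
(-110158 - 242567)/(v(-12) + 79331) = (-110158 - 242567)/(0 + 79331) = -352725/79331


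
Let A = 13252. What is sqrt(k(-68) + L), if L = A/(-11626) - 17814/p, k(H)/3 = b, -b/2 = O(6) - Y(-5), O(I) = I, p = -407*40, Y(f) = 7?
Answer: sqrt(3332921395449305)/23658910 ≈ 2.4402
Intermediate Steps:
p = -16280
b = 2 (b = -2*(6 - 1*7) = -2*(6 - 7) = -2*(-1) = 2)
k(H) = 6 (k(H) = 3*2 = 6)
L = -2159249/47317820 (L = 13252/(-11626) - 17814/(-16280) = 13252*(-1/11626) - 17814*(-1/16280) = -6626/5813 + 8907/8140 = -2159249/47317820 ≈ -0.045633)
sqrt(k(-68) + L) = sqrt(6 - 2159249/47317820) = sqrt(281747671/47317820) = sqrt(3332921395449305)/23658910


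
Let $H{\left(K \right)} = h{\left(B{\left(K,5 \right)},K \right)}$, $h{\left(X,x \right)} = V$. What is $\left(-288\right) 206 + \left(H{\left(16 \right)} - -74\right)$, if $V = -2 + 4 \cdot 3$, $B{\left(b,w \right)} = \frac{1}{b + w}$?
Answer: $-59244$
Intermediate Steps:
$V = 10$ ($V = -2 + 12 = 10$)
$h{\left(X,x \right)} = 10$
$H{\left(K \right)} = 10$
$\left(-288\right) 206 + \left(H{\left(16 \right)} - -74\right) = \left(-288\right) 206 + \left(10 - -74\right) = -59328 + \left(10 + 74\right) = -59328 + 84 = -59244$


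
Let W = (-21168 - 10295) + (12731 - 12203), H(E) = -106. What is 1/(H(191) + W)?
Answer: -1/31041 ≈ -3.2215e-5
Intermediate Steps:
W = -30935 (W = -31463 + 528 = -30935)
1/(H(191) + W) = 1/(-106 - 30935) = 1/(-31041) = -1/31041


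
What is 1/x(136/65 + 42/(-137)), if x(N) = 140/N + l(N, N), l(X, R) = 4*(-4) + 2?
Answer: 7951/512036 ≈ 0.015528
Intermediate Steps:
l(X, R) = -14 (l(X, R) = -16 + 2 = -14)
x(N) = -14 + 140/N (x(N) = 140/N - 14 = -14 + 140/N)
1/x(136/65 + 42/(-137)) = 1/(-14 + 140/(136/65 + 42/(-137))) = 1/(-14 + 140/(136*(1/65) + 42*(-1/137))) = 1/(-14 + 140/(136/65 - 42/137)) = 1/(-14 + 140/(15902/8905)) = 1/(-14 + 140*(8905/15902)) = 1/(-14 + 623350/7951) = 1/(512036/7951) = 7951/512036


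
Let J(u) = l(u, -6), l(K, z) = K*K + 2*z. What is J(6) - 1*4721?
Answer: -4697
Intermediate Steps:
l(K, z) = K² + 2*z
J(u) = -12 + u² (J(u) = u² + 2*(-6) = u² - 12 = -12 + u²)
J(6) - 1*4721 = (-12 + 6²) - 1*4721 = (-12 + 36) - 4721 = 24 - 4721 = -4697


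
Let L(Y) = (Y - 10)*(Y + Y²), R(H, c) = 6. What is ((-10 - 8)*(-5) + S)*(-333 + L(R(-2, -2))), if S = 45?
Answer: -67635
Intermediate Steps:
L(Y) = (-10 + Y)*(Y + Y²)
((-10 - 8)*(-5) + S)*(-333 + L(R(-2, -2))) = ((-10 - 8)*(-5) + 45)*(-333 + 6*(-10 + 6² - 9*6)) = (-18*(-5) + 45)*(-333 + 6*(-10 + 36 - 54)) = (90 + 45)*(-333 + 6*(-28)) = 135*(-333 - 168) = 135*(-501) = -67635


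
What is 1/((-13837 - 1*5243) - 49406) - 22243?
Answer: -1523334099/68486 ≈ -22243.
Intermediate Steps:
1/((-13837 - 1*5243) - 49406) - 22243 = 1/((-13837 - 5243) - 49406) - 22243 = 1/(-19080 - 49406) - 22243 = 1/(-68486) - 22243 = -1/68486 - 22243 = -1523334099/68486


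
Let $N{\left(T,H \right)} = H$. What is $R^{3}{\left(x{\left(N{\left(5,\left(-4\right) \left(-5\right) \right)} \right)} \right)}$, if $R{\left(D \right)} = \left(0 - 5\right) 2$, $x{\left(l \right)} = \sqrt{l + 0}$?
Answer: $-1000$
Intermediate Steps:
$x{\left(l \right)} = \sqrt{l}$
$R{\left(D \right)} = -10$ ($R{\left(D \right)} = \left(-5\right) 2 = -10$)
$R^{3}{\left(x{\left(N{\left(5,\left(-4\right) \left(-5\right) \right)} \right)} \right)} = \left(-10\right)^{3} = -1000$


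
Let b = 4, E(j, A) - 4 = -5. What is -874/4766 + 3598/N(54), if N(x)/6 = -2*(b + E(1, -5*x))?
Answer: -4294883/42894 ≈ -100.13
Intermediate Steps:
E(j, A) = -1 (E(j, A) = 4 - 5 = -1)
N(x) = -36 (N(x) = 6*(-2*(4 - 1)) = 6*(-2*3) = 6*(-6) = -36)
-874/4766 + 3598/N(54) = -874/4766 + 3598/(-36) = -874*1/4766 + 3598*(-1/36) = -437/2383 - 1799/18 = -4294883/42894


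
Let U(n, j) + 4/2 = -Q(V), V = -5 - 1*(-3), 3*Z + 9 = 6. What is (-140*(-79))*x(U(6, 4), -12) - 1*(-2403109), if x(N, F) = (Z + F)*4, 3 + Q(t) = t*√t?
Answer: 1827989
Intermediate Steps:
Z = -1 (Z = -3 + (⅓)*6 = -3 + 2 = -1)
V = -2 (V = -5 + 3 = -2)
Q(t) = -3 + t^(3/2) (Q(t) = -3 + t*√t = -3 + t^(3/2))
U(n, j) = 1 + 2*I*√2 (U(n, j) = -2 - (-3 + (-2)^(3/2)) = -2 - (-3 - 2*I*√2) = -2 + (3 + 2*I*√2) = 1 + 2*I*√2)
x(N, F) = -4 + 4*F (x(N, F) = (-1 + F)*4 = -4 + 4*F)
(-140*(-79))*x(U(6, 4), -12) - 1*(-2403109) = (-140*(-79))*(-4 + 4*(-12)) - 1*(-2403109) = 11060*(-4 - 48) + 2403109 = 11060*(-52) + 2403109 = -575120 + 2403109 = 1827989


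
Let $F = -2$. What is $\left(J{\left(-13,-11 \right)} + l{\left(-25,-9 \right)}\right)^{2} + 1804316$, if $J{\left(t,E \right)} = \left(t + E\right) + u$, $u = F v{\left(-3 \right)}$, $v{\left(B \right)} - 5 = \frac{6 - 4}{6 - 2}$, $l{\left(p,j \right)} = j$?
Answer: $1806252$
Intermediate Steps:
$v{\left(B \right)} = \frac{11}{2}$ ($v{\left(B \right)} = 5 + \frac{6 - 4}{6 - 2} = 5 + \frac{2}{4} = 5 + 2 \cdot \frac{1}{4} = 5 + \frac{1}{2} = \frac{11}{2}$)
$u = -11$ ($u = \left(-2\right) \frac{11}{2} = -11$)
$J{\left(t,E \right)} = -11 + E + t$ ($J{\left(t,E \right)} = \left(t + E\right) - 11 = \left(E + t\right) - 11 = -11 + E + t$)
$\left(J{\left(-13,-11 \right)} + l{\left(-25,-9 \right)}\right)^{2} + 1804316 = \left(\left(-11 - 11 - 13\right) - 9\right)^{2} + 1804316 = \left(-35 - 9\right)^{2} + 1804316 = \left(-44\right)^{2} + 1804316 = 1936 + 1804316 = 1806252$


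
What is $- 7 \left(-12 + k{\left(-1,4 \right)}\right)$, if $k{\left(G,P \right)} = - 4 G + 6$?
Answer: $14$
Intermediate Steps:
$k{\left(G,P \right)} = 6 - 4 G$
$- 7 \left(-12 + k{\left(-1,4 \right)}\right) = - 7 \left(-12 + \left(6 - -4\right)\right) = - 7 \left(-12 + \left(6 + 4\right)\right) = - 7 \left(-12 + 10\right) = \left(-7\right) \left(-2\right) = 14$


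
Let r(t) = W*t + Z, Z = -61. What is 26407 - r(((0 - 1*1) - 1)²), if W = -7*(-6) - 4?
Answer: 26316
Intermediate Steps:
W = 38 (W = 42 - 4 = 38)
r(t) = -61 + 38*t (r(t) = 38*t - 61 = -61 + 38*t)
26407 - r(((0 - 1*1) - 1)²) = 26407 - (-61 + 38*((0 - 1*1) - 1)²) = 26407 - (-61 + 38*((0 - 1) - 1)²) = 26407 - (-61 + 38*(-1 - 1)²) = 26407 - (-61 + 38*(-2)²) = 26407 - (-61 + 38*4) = 26407 - (-61 + 152) = 26407 - 1*91 = 26407 - 91 = 26316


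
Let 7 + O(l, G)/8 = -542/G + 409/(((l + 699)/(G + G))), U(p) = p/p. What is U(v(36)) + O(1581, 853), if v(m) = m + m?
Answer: 580577627/243105 ≈ 2388.2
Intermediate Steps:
v(m) = 2*m
U(p) = 1
O(l, G) = -56 - 4336/G + 6544*G/(699 + l) (O(l, G) = -56 + 8*(-542/G + 409/(((l + 699)/(G + G)))) = -56 + 8*(-542/G + 409/(((699 + l)/((2*G))))) = -56 + 8*(-542/G + 409/(((699 + l)*(1/(2*G))))) = -56 + 8*(-542/G + 409/(((699 + l)/(2*G)))) = -56 + 8*(-542/G + 409*(2*G/(699 + l))) = -56 + 8*(-542/G + 818*G/(699 + l)) = -56 + (-4336/G + 6544*G/(699 + l)) = -56 - 4336/G + 6544*G/(699 + l))
U(v(36)) + O(1581, 853) = 1 + 8*(-378858 - 4893*853 - 542*1581 + 818*853² - 7*853*1581)/(853*(699 + 1581)) = 1 + 8*(1/853)*(-378858 - 4173729 - 856902 + 818*727609 - 9440151)/2280 = 1 + 8*(1/853)*(1/2280)*(-378858 - 4173729 - 856902 + 595184162 - 9440151) = 1 + 8*(1/853)*(1/2280)*580334522 = 1 + 580334522/243105 = 580577627/243105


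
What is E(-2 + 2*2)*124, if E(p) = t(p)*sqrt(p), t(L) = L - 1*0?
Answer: 248*sqrt(2) ≈ 350.73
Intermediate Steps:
t(L) = L (t(L) = L + 0 = L)
E(p) = p**(3/2) (E(p) = p*sqrt(p) = p**(3/2))
E(-2 + 2*2)*124 = (-2 + 2*2)**(3/2)*124 = (-2 + 4)**(3/2)*124 = 2**(3/2)*124 = (2*sqrt(2))*124 = 248*sqrt(2)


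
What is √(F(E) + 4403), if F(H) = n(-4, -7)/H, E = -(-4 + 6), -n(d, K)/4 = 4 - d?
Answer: 3*√491 ≈ 66.476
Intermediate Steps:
n(d, K) = -16 + 4*d (n(d, K) = -4*(4 - d) = -16 + 4*d)
E = -2 (E = -1*2 = -2)
F(H) = -32/H (F(H) = (-16 + 4*(-4))/H = (-16 - 16)/H = -32/H)
√(F(E) + 4403) = √(-32/(-2) + 4403) = √(-32*(-½) + 4403) = √(16 + 4403) = √4419 = 3*√491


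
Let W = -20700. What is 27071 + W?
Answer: 6371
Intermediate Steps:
27071 + W = 27071 - 20700 = 6371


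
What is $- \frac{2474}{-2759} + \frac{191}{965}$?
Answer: $\frac{2914379}{2662435} \approx 1.0946$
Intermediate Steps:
$- \frac{2474}{-2759} + \frac{191}{965} = \left(-2474\right) \left(- \frac{1}{2759}\right) + 191 \cdot \frac{1}{965} = \frac{2474}{2759} + \frac{191}{965} = \frac{2914379}{2662435}$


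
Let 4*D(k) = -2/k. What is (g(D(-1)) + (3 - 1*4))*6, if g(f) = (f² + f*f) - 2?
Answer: -15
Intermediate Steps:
D(k) = -1/(2*k) (D(k) = (-2/k)/4 = -1/(2*k))
g(f) = -2 + 2*f² (g(f) = (f² + f²) - 2 = 2*f² - 2 = -2 + 2*f²)
(g(D(-1)) + (3 - 1*4))*6 = ((-2 + 2*(-½/(-1))²) + (3 - 1*4))*6 = ((-2 + 2*(-½*(-1))²) + (3 - 4))*6 = ((-2 + 2*(½)²) - 1)*6 = ((-2 + 2*(¼)) - 1)*6 = ((-2 + ½) - 1)*6 = (-3/2 - 1)*6 = -5/2*6 = -15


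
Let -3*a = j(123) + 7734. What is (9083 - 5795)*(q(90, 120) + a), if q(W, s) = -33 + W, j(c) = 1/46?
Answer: -190648652/23 ≈ -8.2891e+6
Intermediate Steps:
j(c) = 1/46
a = -355765/138 (a = -(1/46 + 7734)/3 = -⅓*355765/46 = -355765/138 ≈ -2578.0)
(9083 - 5795)*(q(90, 120) + a) = (9083 - 5795)*((-33 + 90) - 355765/138) = 3288*(57 - 355765/138) = 3288*(-347899/138) = -190648652/23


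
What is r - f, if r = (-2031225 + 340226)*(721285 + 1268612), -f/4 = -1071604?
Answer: -3364918123519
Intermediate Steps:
f = 4286416 (f = -4*(-1071604) = 4286416)
r = -3364913837103 (r = -1690999*1989897 = -3364913837103)
r - f = -3364913837103 - 1*4286416 = -3364913837103 - 4286416 = -3364918123519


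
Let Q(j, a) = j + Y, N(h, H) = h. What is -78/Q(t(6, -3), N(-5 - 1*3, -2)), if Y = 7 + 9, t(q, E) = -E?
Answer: -78/19 ≈ -4.1053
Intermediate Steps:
Y = 16
Q(j, a) = 16 + j (Q(j, a) = j + 16 = 16 + j)
-78/Q(t(6, -3), N(-5 - 1*3, -2)) = -78/(16 - 1*(-3)) = -78/(16 + 3) = -78/19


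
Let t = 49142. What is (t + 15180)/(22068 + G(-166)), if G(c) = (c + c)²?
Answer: 32161/66146 ≈ 0.48621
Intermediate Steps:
G(c) = 4*c² (G(c) = (2*c)² = 4*c²)
(t + 15180)/(22068 + G(-166)) = (49142 + 15180)/(22068 + 4*(-166)²) = 64322/(22068 + 4*27556) = 64322/(22068 + 110224) = 64322/132292 = 64322*(1/132292) = 32161/66146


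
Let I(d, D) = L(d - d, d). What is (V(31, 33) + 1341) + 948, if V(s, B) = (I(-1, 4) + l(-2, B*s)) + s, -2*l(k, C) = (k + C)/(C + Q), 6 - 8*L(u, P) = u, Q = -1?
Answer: 1185648/511 ≈ 2320.3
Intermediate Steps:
L(u, P) = ¾ - u/8
I(d, D) = ¾ (I(d, D) = ¾ - (d - d)/8 = ¾ - ⅛*0 = ¾ + 0 = ¾)
l(k, C) = -(C + k)/(2*(-1 + C)) (l(k, C) = -(k + C)/(2*(C - 1)) = -(C + k)/(2*(-1 + C)))
V(s, B) = ¾ + s + (2 - B*s)/(2*(-1 + B*s)) (V(s, B) = (¾ + (-B*s - 1*(-2))/(2*(-1 + B*s))) + s = (¾ + (-B*s + 2)/(2*(-1 + B*s))) + s = (¾ + (2 - B*s)/(2*(-1 + B*s))) + s = ¾ + s + (2 - B*s)/(2*(-1 + B*s)))
(V(31, 33) + 1341) + 948 = ((¼ - 1*31 + 33*31² + (¼)*33*31)/(-1 + 33*31) + 1341) + 948 = ((¼ - 31 + 33*961 + 1023/4)/(-1 + 1023) + 1341) + 948 = ((¼ - 31 + 31713 + 1023/4)/1022 + 1341) + 948 = ((1/1022)*31938 + 1341) + 948 = (15969/511 + 1341) + 948 = 701220/511 + 948 = 1185648/511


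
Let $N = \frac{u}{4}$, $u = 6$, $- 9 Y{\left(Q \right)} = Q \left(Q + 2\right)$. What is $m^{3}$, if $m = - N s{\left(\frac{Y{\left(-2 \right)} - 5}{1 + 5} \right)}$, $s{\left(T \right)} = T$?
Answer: $\frac{125}{64} \approx 1.9531$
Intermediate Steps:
$Y{\left(Q \right)} = - \frac{Q \left(2 + Q\right)}{9}$ ($Y{\left(Q \right)} = - \frac{Q \left(Q + 2\right)}{9} = - \frac{Q \left(2 + Q\right)}{9}$)
$N = \frac{3}{2}$ ($N = \frac{6}{4} = 6 \cdot \frac{1}{4} = \frac{3}{2} \approx 1.5$)
$m = \frac{5}{4}$ ($m = \left(-1\right) \frac{3}{2} \frac{\left(- \frac{1}{9}\right) \left(-2\right) \left(2 - 2\right) - 5}{1 + 5} = - \frac{3 \frac{\left(- \frac{1}{9}\right) \left(-2\right) 0 - 5}{6}}{2} = - \frac{3 \left(0 - 5\right) \frac{1}{6}}{2} = - \frac{3 \left(\left(-5\right) \frac{1}{6}\right)}{2} = \left(- \frac{3}{2}\right) \left(- \frac{5}{6}\right) = \frac{5}{4} \approx 1.25$)
$m^{3} = \left(\frac{5}{4}\right)^{3} = \frac{125}{64}$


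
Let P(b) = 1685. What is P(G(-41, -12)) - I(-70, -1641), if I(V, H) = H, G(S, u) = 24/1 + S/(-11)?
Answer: 3326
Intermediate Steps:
G(S, u) = 24 - S/11 (G(S, u) = 24*1 + S*(-1/11) = 24 - S/11)
P(G(-41, -12)) - I(-70, -1641) = 1685 - 1*(-1641) = 1685 + 1641 = 3326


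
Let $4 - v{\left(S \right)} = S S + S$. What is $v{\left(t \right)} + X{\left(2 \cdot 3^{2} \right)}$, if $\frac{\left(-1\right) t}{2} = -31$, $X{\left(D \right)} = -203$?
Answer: $-4105$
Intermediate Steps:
$t = 62$ ($t = \left(-2\right) \left(-31\right) = 62$)
$v{\left(S \right)} = 4 - S - S^{2}$ ($v{\left(S \right)} = 4 - \left(S S + S\right) = 4 - \left(S^{2} + S\right) = 4 - \left(S + S^{2}\right) = 4 - S - S^{2}$)
$v{\left(t \right)} + X{\left(2 \cdot 3^{2} \right)} = \left(4 - 62 - 62^{2}\right) - 203 = \left(4 - 62 - 3844\right) - 203 = -3902 - 203 = -4105$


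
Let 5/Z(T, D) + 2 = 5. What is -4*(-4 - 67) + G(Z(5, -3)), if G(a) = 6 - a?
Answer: 865/3 ≈ 288.33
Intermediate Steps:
Z(T, D) = 5/3 (Z(T, D) = 5/(-2 + 5) = 5/3)
-4*(-4 - 67) + G(Z(5, -3)) = -4*(-4 - 67) + (6 - 1*5/3) = -4*(-71) + (6 - 5/3) = 284 + 13/3 = 865/3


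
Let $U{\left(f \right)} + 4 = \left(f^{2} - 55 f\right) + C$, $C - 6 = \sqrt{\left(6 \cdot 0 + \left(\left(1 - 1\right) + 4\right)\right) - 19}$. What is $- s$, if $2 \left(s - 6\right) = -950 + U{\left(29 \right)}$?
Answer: $845 - \frac{i \sqrt{15}}{2} \approx 845.0 - 1.9365 i$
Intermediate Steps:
$C = 6 + i \sqrt{15}$ ($C = 6 + \sqrt{\left(6 \cdot 0 + \left(\left(1 - 1\right) + 4\right)\right) - 19} = 6 + \sqrt{\left(0 + \left(0 + 4\right)\right) - 19} = 6 + \sqrt{\left(0 + 4\right) - 19} = 6 + \sqrt{4 - 19} = 6 + \sqrt{-15} = 6 + i \sqrt{15} \approx 6.0 + 3.873 i$)
$U{\left(f \right)} = 2 + f^{2} - 55 f + i \sqrt{15}$ ($U{\left(f \right)} = -4 + \left(\left(f^{2} - 55 f\right) + \left(6 + i \sqrt{15}\right)\right) = -4 + \left(6 + f^{2} - 55 f + i \sqrt{15}\right) = 2 + f^{2} - 55 f + i \sqrt{15}$)
$s = -845 + \frac{i \sqrt{15}}{2}$ ($s = 6 + \frac{-950 + \left(2 + 29^{2} - 1595 + i \sqrt{15}\right)}{2} = 6 + \frac{-950 + \left(2 + 841 - 1595 + i \sqrt{15}\right)}{2} = 6 + \frac{-950 - \left(752 - i \sqrt{15}\right)}{2} = 6 + \frac{-1702 + i \sqrt{15}}{2} = 6 - \left(851 - \frac{i \sqrt{15}}{2}\right) = -845 + \frac{i \sqrt{15}}{2} \approx -845.0 + 1.9365 i$)
$- s = - (-845 + \frac{i \sqrt{15}}{2}) = 845 - \frac{i \sqrt{15}}{2}$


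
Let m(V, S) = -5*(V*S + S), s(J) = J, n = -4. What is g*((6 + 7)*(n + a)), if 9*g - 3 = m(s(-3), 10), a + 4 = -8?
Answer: -21424/9 ≈ -2380.4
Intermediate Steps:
a = -12 (a = -4 - 8 = -12)
m(V, S) = -5*S - 5*S*V (m(V, S) = -5*(S*V + S) = -5*(S + S*V) = -5*S - 5*S*V)
g = 103/9 (g = ⅓ + (-5*10*(1 - 3))/9 = ⅓ + (-5*10*(-2))/9 = ⅓ + (⅑)*100 = ⅓ + 100/9 = 103/9 ≈ 11.444)
g*((6 + 7)*(n + a)) = 103*((6 + 7)*(-4 - 12))/9 = 103*(13*(-16))/9 = (103/9)*(-208) = -21424/9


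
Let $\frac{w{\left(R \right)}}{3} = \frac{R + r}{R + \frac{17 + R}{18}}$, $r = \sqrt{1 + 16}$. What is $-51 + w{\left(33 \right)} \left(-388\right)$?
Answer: $- \frac{181065}{161} - \frac{5238 \sqrt{17}}{161} \approx -1258.8$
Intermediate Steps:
$r = \sqrt{17} \approx 4.1231$
$w{\left(R \right)} = \frac{3 \left(R + \sqrt{17}\right)}{\frac{17}{18} + \frac{19 R}{18}}$ ($w{\left(R \right)} = 3 \frac{R + \sqrt{17}}{R + \frac{17 + R}{18}} = 3 \frac{R + \sqrt{17}}{R + \left(17 + R\right) \frac{1}{18}} = 3 \frac{R + \sqrt{17}}{R + \left(\frac{17}{18} + \frac{R}{18}\right)} = 3 \frac{R + \sqrt{17}}{\frac{17}{18} + \frac{19 R}{18}} = \frac{3 \left(R + \sqrt{17}\right)}{\frac{17}{18} + \frac{19 R}{18}}$)
$-51 + w{\left(33 \right)} \left(-388\right) = -51 + \frac{54 \left(33 + \sqrt{17}\right)}{17 + 19 \cdot 33} \left(-388\right) = -51 + \frac{54 \left(33 + \sqrt{17}\right)}{17 + 627} \left(-388\right) = -51 + \frac{54 \left(33 + \sqrt{17}\right)}{644} \left(-388\right) = -51 + 54 \cdot \frac{1}{644} \left(33 + \sqrt{17}\right) \left(-388\right) = -51 + \left(\frac{891}{322} + \frac{27 \sqrt{17}}{322}\right) \left(-388\right) = -51 - \left(\frac{172854}{161} + \frac{5238 \sqrt{17}}{161}\right) = - \frac{181065}{161} - \frac{5238 \sqrt{17}}{161}$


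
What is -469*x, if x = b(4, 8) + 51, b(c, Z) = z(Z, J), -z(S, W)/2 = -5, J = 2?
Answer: -28609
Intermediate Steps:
z(S, W) = 10 (z(S, W) = -2*(-5) = 10)
b(c, Z) = 10
x = 61 (x = 10 + 51 = 61)
-469*x = -469*61 = -28609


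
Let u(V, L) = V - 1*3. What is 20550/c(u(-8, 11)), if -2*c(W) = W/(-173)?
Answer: -7110300/11 ≈ -6.4639e+5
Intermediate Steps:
u(V, L) = -3 + V (u(V, L) = V - 3 = -3 + V)
c(W) = W/346 (c(W) = -W/(2*(-173)) = -W*(-1)/(2*173) = -(-1)*W/346 = W/346)
20550/c(u(-8, 11)) = 20550/(((-3 - 8)/346)) = 20550/(((1/346)*(-11))) = 20550/(-11/346) = 20550*(-346/11) = -7110300/11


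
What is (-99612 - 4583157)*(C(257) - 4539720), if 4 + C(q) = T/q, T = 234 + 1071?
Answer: 5463422944635747/257 ≈ 2.1258e+13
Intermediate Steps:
T = 1305
C(q) = -4 + 1305/q
(-99612 - 4583157)*(C(257) - 4539720) = (-99612 - 4583157)*((-4 + 1305/257) - 4539720) = -4682769*((-4 + 1305*(1/257)) - 4539720) = -4682769*((-4 + 1305/257) - 4539720) = -4682769*(277/257 - 4539720) = -4682769*(-1166707763/257) = 5463422944635747/257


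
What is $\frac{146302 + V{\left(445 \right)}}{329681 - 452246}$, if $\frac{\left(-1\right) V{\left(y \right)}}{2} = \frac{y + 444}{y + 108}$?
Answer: $- \frac{11557604}{9682635} \approx -1.1936$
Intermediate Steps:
$V{\left(y \right)} = - \frac{2 \left(444 + y\right)}{108 + y}$ ($V{\left(y \right)} = - 2 \frac{y + 444}{y + 108} = - 2 \frac{444 + y}{108 + y} = - \frac{2 \left(444 + y\right)}{108 + y}$)
$\frac{146302 + V{\left(445 \right)}}{329681 - 452246} = \frac{146302 + \frac{2 \left(-444 - 445\right)}{108 + 445}}{329681 - 452246} = \frac{146302 + \frac{2 \left(-444 - 445\right)}{553}}{-122565} = \left(146302 + 2 \cdot \frac{1}{553} \left(-889\right)\right) \left(- \frac{1}{122565}\right) = \left(146302 - \frac{254}{79}\right) \left(- \frac{1}{122565}\right) = \frac{11557604}{79} \left(- \frac{1}{122565}\right) = - \frac{11557604}{9682635}$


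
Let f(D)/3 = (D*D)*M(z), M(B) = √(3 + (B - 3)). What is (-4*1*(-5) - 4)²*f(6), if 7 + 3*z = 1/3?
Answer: 18432*I*√5 ≈ 41215.0*I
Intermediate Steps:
z = -20/9 (z = -7/3 + (1/3)/3 = -7/3 + (1*(⅓))/3 = -7/3 + (⅓)*(⅓) = -7/3 + ⅑ = -20/9 ≈ -2.2222)
M(B) = √B (M(B) = √(3 + (-3 + B)) = √B)
f(D) = 2*I*√5*D² (f(D) = 3*((D*D)*√(-20/9)) = 3*(D²*(2*I*√5/3)) = 3*(2*I*√5*D²/3) = 2*I*√5*D²)
(-4*1*(-5) - 4)²*f(6) = (-4*1*(-5) - 4)²*(2*I*√5*6²) = (-4*(-5) - 4)²*(2*I*√5*36) = (20 - 4)²*(72*I*√5) = 16²*(72*I*√5) = 256*(72*I*√5) = 18432*I*√5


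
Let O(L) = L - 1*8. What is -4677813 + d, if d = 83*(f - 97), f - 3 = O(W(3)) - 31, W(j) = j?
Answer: -4688603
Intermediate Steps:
O(L) = -8 + L (O(L) = L - 8 = -8 + L)
f = -33 (f = 3 + ((-8 + 3) - 31) = 3 + (-5 - 31) = 3 - 36 = -33)
d = -10790 (d = 83*(-33 - 97) = 83*(-130) = -10790)
-4677813 + d = -4677813 - 10790 = -4688603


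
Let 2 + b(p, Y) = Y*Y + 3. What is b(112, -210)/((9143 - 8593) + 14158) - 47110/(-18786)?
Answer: 760687633/138152244 ≈ 5.5062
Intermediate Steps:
b(p, Y) = 1 + Y**2 (b(p, Y) = -2 + (Y*Y + 3) = -2 + (Y**2 + 3) = -2 + (3 + Y**2) = 1 + Y**2)
b(112, -210)/((9143 - 8593) + 14158) - 47110/(-18786) = (1 + (-210)**2)/((9143 - 8593) + 14158) - 47110/(-18786) = (1 + 44100)/(550 + 14158) - 47110*(-1/18786) = 44101/14708 + 23555/9393 = 760687633/138152244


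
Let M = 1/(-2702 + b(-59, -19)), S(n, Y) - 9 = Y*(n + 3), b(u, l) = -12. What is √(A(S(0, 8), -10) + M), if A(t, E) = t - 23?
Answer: √73655246/2714 ≈ 3.1622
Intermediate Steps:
S(n, Y) = 9 + Y*(3 + n) (S(n, Y) = 9 + Y*(n + 3) = 9 + Y*(3 + n))
A(t, E) = -23 + t
M = -1/2714 (M = 1/(-2702 - 12) = 1/(-2714) = -1/2714 ≈ -0.00036846)
√(A(S(0, 8), -10) + M) = √((-23 + (9 + 3*8 + 8*0)) - 1/2714) = √((-23 + (9 + 24 + 0)) - 1/2714) = √((-23 + 33) - 1/2714) = √(10 - 1/2714) = √(27139/2714) = √73655246/2714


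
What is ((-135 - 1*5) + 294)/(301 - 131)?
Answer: 77/85 ≈ 0.90588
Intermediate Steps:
((-135 - 1*5) + 294)/(301 - 131) = ((-135 - 5) + 294)/170 = (-140 + 294)*(1/170) = 154*(1/170) = 77/85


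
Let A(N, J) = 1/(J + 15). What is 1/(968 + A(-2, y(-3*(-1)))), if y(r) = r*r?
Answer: 24/23233 ≈ 0.0010330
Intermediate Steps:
y(r) = r²
A(N, J) = 1/(15 + J)
1/(968 + A(-2, y(-3*(-1)))) = 1/(968 + 1/(15 + (-3*(-1))²)) = 1/(968 + 1/(15 + 3²)) = 1/(968 + 1/(15 + 9)) = 1/(968 + 1/24) = 1/(23233/24) = 24/23233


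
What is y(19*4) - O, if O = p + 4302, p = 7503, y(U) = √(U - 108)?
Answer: -11805 + 4*I*√2 ≈ -11805.0 + 5.6569*I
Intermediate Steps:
y(U) = √(-108 + U)
O = 11805 (O = 7503 + 4302 = 11805)
y(19*4) - O = √(-108 + 19*4) - 1*11805 = √(-108 + 76) - 11805 = √(-32) - 11805 = 4*I*√2 - 11805 = -11805 + 4*I*√2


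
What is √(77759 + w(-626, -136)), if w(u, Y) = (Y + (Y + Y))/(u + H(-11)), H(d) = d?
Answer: √643927583/91 ≈ 278.85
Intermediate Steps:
w(u, Y) = 3*Y/(-11 + u) (w(u, Y) = (Y + (Y + Y))/(u - 11) = (Y + 2*Y)/(-11 + u) = (3*Y)/(-11 + u) = 3*Y/(-11 + u))
√(77759 + w(-626, -136)) = √(77759 + 3*(-136)/(-11 - 626)) = √(77759 + 3*(-136)/(-637)) = √(77759 + 3*(-136)*(-1/637)) = √(77759 + 408/637) = √(49532891/637) = √643927583/91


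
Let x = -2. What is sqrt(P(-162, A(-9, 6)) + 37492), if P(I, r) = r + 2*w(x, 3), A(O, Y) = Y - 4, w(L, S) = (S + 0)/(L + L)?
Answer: sqrt(149970)/2 ≈ 193.63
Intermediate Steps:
w(L, S) = S/(2*L) (w(L, S) = S/((2*L)) = S*(1/(2*L)) = S/(2*L))
A(O, Y) = -4 + Y
P(I, r) = -3/2 + r (P(I, r) = r + 2*((1/2)*3/(-2)) = r + 2*((1/2)*3*(-1/2)) = r + 2*(-3/4) = r - 3/2 = -3/2 + r)
sqrt(P(-162, A(-9, 6)) + 37492) = sqrt((-3/2 + (-4 + 6)) + 37492) = sqrt((-3/2 + 2) + 37492) = sqrt(1/2 + 37492) = sqrt(74985/2) = sqrt(149970)/2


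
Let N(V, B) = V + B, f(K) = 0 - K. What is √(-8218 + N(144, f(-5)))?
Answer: I*√8069 ≈ 89.828*I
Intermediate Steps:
f(K) = -K
N(V, B) = B + V
√(-8218 + N(144, f(-5))) = √(-8218 + (-1*(-5) + 144)) = √(-8218 + (5 + 144)) = √(-8218 + 149) = √(-8069) = I*√8069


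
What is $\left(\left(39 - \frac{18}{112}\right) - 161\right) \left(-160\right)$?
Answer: $\frac{136820}{7} \approx 19546.0$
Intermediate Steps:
$\left(\left(39 - \frac{18}{112}\right) - 161\right) \left(-160\right) = \left(\left(39 - \frac{9}{56}\right) - 161\right) \left(-160\right) = \left(\frac{2175}{56} - 161\right) \left(-160\right) = \left(- \frac{6841}{56}\right) \left(-160\right) = \frac{136820}{7}$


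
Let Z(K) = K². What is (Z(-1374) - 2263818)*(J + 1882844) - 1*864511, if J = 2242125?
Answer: -1550749960309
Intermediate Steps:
(Z(-1374) - 2263818)*(J + 1882844) - 1*864511 = ((-1374)² - 2263818)*(2242125 + 1882844) - 1*864511 = (1887876 - 2263818)*4124969 - 864511 = -375942*4124969 - 864511 = -1550749095798 - 864511 = -1550749960309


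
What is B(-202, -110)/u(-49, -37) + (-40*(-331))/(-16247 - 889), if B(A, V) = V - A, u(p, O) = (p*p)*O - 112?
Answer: -21058237/27218394 ≈ -0.77368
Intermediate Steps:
u(p, O) = -112 + O*p² (u(p, O) = p²*O - 112 = O*p² - 112 = -112 + O*p²)
B(-202, -110)/u(-49, -37) + (-40*(-331))/(-16247 - 889) = (-110 - 1*(-202))/(-112 - 37*(-49)²) + (-40*(-331))/(-16247 - 889) = (-110 + 202)/(-112 - 37*2401) + 13240/(-17136) = 92/(-112 - 88837) + 13240*(-1/17136) = 92/(-88949) - 1655/2142 = 92*(-1/88949) - 1655/2142 = -92/88949 - 1655/2142 = -21058237/27218394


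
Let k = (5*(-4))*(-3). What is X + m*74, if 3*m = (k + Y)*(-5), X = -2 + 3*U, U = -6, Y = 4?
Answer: -23740/3 ≈ -7913.3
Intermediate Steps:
k = 60 (k = -20*(-3) = 60)
X = -20 (X = -2 + 3*(-6) = -2 - 18 = -20)
m = -320/3 (m = ((60 + 4)*(-5))/3 = (64*(-5))/3 = (1/3)*(-320) = -320/3 ≈ -106.67)
X + m*74 = -20 - 320/3*74 = -20 - 23680/3 = -23740/3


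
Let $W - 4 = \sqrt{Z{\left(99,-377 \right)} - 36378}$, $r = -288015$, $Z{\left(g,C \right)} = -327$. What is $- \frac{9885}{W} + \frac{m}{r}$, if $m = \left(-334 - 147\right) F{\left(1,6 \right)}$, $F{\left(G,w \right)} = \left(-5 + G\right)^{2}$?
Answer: $- \frac{854269868}{813553755} + \frac{9885 i \sqrt{36705}}{36721} \approx -1.05 + 51.573 i$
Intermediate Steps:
$m = -7696$ ($m = \left(-334 - 147\right) \left(-5 + 1\right)^{2} = - 481 \left(-4\right)^{2} = \left(-481\right) 16 = -7696$)
$W = 4 + i \sqrt{36705}$ ($W = 4 + \sqrt{-327 - 36378} = 4 + \sqrt{-36705} = 4 + i \sqrt{36705} \approx 4.0 + 191.59 i$)
$- \frac{9885}{W} + \frac{m}{r} = - \frac{9885}{4 + i \sqrt{36705}} - \frac{7696}{-288015} = - \frac{9885}{4 + i \sqrt{36705}} - - \frac{592}{22155} = - \frac{9885}{4 + i \sqrt{36705}} + \frac{592}{22155} = \frac{592}{22155} - \frac{9885}{4 + i \sqrt{36705}}$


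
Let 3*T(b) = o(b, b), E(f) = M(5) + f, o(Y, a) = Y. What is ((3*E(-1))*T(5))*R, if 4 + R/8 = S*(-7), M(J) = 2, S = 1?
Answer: -440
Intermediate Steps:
E(f) = 2 + f
T(b) = b/3
R = -88 (R = -32 + 8*(1*(-7)) = -32 + 8*(-7) = -32 - 56 = -88)
((3*E(-1))*T(5))*R = ((3*(2 - 1))*((⅓)*5))*(-88) = ((3*1)*(5/3))*(-88) = (3*(5/3))*(-88) = 5*(-88) = -440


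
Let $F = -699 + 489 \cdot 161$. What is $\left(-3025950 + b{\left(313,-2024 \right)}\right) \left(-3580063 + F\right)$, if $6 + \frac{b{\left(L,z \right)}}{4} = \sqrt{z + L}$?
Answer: $10597060805142 - 14008132 i \sqrt{1711} \approx 1.0597 \cdot 10^{13} - 5.7944 \cdot 10^{8} i$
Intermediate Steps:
$b{\left(L,z \right)} = -24 + 4 \sqrt{L + z}$ ($b{\left(L,z \right)} = -24 + 4 \sqrt{z + L} = -24 + 4 \sqrt{L + z}$)
$F = 78030$ ($F = -699 + 78729 = 78030$)
$\left(-3025950 + b{\left(313,-2024 \right)}\right) \left(-3580063 + F\right) = \left(-3025950 - \left(24 - 4 \sqrt{313 - 2024}\right)\right) \left(-3580063 + 78030\right) = \left(-3025950 - \left(24 - 4 \sqrt{-1711}\right)\right) \left(-3502033\right) = \left(-3025950 - \left(24 - 4 i \sqrt{1711}\right)\right) \left(-3502033\right) = \left(-3025974 + 4 i \sqrt{1711}\right) \left(-3502033\right) = 10597060805142 - 14008132 i \sqrt{1711}$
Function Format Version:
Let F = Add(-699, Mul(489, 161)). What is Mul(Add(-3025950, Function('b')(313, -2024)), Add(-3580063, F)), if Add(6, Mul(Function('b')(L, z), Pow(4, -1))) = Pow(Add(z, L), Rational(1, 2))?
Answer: Add(10597060805142, Mul(-14008132, I, Pow(1711, Rational(1, 2)))) ≈ Add(1.0597e+13, Mul(-5.7944e+8, I))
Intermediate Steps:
Function('b')(L, z) = Add(-24, Mul(4, Pow(Add(L, z), Rational(1, 2)))) (Function('b')(L, z) = Add(-24, Mul(4, Pow(Add(z, L), Rational(1, 2)))) = Add(-24, Mul(4, Pow(Add(L, z), Rational(1, 2)))))
F = 78030 (F = Add(-699, 78729) = 78030)
Mul(Add(-3025950, Function('b')(313, -2024)), Add(-3580063, F)) = Mul(Add(-3025950, Add(-24, Mul(4, Pow(Add(313, -2024), Rational(1, 2))))), Add(-3580063, 78030)) = Mul(Add(-3025950, Add(-24, Mul(4, Pow(-1711, Rational(1, 2))))), -3502033) = Mul(Add(-3025950, Add(-24, Mul(4, Mul(I, Pow(1711, Rational(1, 2)))))), -3502033) = Mul(Add(-3025950, Add(-24, Mul(4, I, Pow(1711, Rational(1, 2))))), -3502033) = Mul(Add(-3025974, Mul(4, I, Pow(1711, Rational(1, 2)))), -3502033) = Add(10597060805142, Mul(-14008132, I, Pow(1711, Rational(1, 2))))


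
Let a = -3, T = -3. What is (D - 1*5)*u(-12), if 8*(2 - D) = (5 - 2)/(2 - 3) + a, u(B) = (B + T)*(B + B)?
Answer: -810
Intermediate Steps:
u(B) = 2*B*(-3 + B) (u(B) = (B - 3)*(B + B) = (-3 + B)*(2*B) = 2*B*(-3 + B))
D = 11/4 (D = 2 - ((5 - 2)/(2 - 3) - 3)/8 = 2 - (3/(-1) - 3)/8 = 2 - (3*(-1) - 3)/8 = 2 - (-3 - 3)/8 = 2 - ⅛*(-6) = 2 + ¾ = 11/4 ≈ 2.7500)
(D - 1*5)*u(-12) = (11/4 - 1*5)*(2*(-12)*(-3 - 12)) = (11/4 - 5)*(2*(-12)*(-15)) = -9/4*360 = -810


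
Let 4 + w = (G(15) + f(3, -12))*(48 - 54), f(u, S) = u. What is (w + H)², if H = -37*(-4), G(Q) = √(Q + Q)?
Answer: 16956 - 1512*√30 ≈ 8674.4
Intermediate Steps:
G(Q) = √2*√Q (G(Q) = √(2*Q) = √2*√Q)
w = -22 - 6*√30 (w = -4 + (√2*√15 + 3)*(48 - 54) = -4 + (√30 + 3)*(-6) = -4 + (3 + √30)*(-6) = -4 + (-18 - 6*√30) = -22 - 6*√30 ≈ -54.863)
H = 148
(w + H)² = ((-22 - 6*√30) + 148)² = (126 - 6*√30)²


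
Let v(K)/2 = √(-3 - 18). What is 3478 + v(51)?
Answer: 3478 + 2*I*√21 ≈ 3478.0 + 9.1651*I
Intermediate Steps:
v(K) = 2*I*√21 (v(K) = 2*√(-3 - 18) = 2*√(-21) = 2*(I*√21) = 2*I*√21)
3478 + v(51) = 3478 + 2*I*√21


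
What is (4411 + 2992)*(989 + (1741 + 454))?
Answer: 23571152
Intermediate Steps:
(4411 + 2992)*(989 + (1741 + 454)) = 7403*(989 + 2195) = 7403*3184 = 23571152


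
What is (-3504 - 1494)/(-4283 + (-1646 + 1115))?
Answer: 2499/2407 ≈ 1.0382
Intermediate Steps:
(-3504 - 1494)/(-4283 + (-1646 + 1115)) = -4998/(-4283 - 531) = -4998/(-4814) = -4998*(-1/4814) = 2499/2407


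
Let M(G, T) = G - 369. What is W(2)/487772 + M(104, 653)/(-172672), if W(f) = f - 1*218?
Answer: 22990607/21056141696 ≈ 0.0010919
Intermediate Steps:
W(f) = -218 + f (W(f) = f - 218 = -218 + f)
M(G, T) = -369 + G
W(2)/487772 + M(104, 653)/(-172672) = (-218 + 2)/487772 + (-369 + 104)/(-172672) = -216*1/487772 - 265*(-1/172672) = -54/121943 + 265/172672 = 22990607/21056141696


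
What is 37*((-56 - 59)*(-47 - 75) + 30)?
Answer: 520220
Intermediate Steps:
37*((-56 - 59)*(-47 - 75) + 30) = 37*(-115*(-122) + 30) = 37*(14030 + 30) = 37*14060 = 520220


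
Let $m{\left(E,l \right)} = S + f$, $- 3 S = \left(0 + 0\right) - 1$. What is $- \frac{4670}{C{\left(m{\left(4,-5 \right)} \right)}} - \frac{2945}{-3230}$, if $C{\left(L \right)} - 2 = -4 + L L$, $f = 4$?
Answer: $- \frac{1424339}{5134} \approx -277.43$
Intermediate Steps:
$S = \frac{1}{3}$ ($S = - \frac{\left(0 + 0\right) - 1}{3} = - \frac{0 - 1}{3} = \left(- \frac{1}{3}\right) \left(-1\right) = \frac{1}{3} \approx 0.33333$)
$m{\left(E,l \right)} = \frac{13}{3}$ ($m{\left(E,l \right)} = \frac{1}{3} + 4 = \frac{13}{3}$)
$C{\left(L \right)} = -2 + L^{2}$ ($C{\left(L \right)} = 2 + \left(-4 + L L\right) = 2 + \left(-4 + L^{2}\right) = -2 + L^{2}$)
$- \frac{4670}{C{\left(m{\left(4,-5 \right)} \right)}} - \frac{2945}{-3230} = - \frac{4670}{-2 + \left(\frac{13}{3}\right)^{2}} - \frac{2945}{-3230} = - \frac{4670}{-2 + \frac{169}{9}} - - \frac{31}{34} = - \frac{4670}{\frac{151}{9}} + \frac{31}{34} = \left(-4670\right) \frac{9}{151} + \frac{31}{34} = - \frac{42030}{151} + \frac{31}{34} = - \frac{1424339}{5134}$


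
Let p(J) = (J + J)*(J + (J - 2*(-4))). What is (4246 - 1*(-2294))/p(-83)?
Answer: 1635/6557 ≈ 0.24935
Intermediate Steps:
p(J) = 2*J*(8 + 2*J) (p(J) = (2*J)*(J + (J + 8)) = (2*J)*(J + (8 + J)) = (2*J)*(8 + 2*J) = 2*J*(8 + 2*J))
(4246 - 1*(-2294))/p(-83) = (4246 - 1*(-2294))/((4*(-83)*(4 - 83))) = (4246 + 2294)/((4*(-83)*(-79))) = 6540/26228 = 6540*(1/26228) = 1635/6557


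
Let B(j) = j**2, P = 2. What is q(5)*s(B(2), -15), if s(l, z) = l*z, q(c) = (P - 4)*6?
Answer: 720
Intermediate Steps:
q(c) = -12 (q(c) = (2 - 4)*6 = -2*6 = -12)
q(5)*s(B(2), -15) = -12*2**2*(-15) = -48*(-15) = -12*(-60) = 720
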